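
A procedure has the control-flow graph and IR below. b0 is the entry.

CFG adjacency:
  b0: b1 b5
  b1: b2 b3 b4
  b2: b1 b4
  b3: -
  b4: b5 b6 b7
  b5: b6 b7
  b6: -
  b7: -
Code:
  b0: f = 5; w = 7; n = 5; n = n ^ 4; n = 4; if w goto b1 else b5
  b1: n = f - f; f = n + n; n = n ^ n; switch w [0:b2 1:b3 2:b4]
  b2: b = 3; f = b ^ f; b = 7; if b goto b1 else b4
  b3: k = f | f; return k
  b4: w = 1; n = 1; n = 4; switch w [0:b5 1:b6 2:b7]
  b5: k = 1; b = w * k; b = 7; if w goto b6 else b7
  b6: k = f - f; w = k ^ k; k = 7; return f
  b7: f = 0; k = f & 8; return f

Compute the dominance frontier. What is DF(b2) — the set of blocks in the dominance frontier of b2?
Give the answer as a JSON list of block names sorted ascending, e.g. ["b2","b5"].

idom tree: b1←b0 b2←b1 b3←b1 b4←b1 b5←b0 b6←b0 b7←b0
Dom∩ at merges:
  b1: preds {b0,b2}: {b0} ∩ {b0,b1,b2} = {b0}; idom=b0
  b4: preds {b1,b2}: {b0,b1} ∩ {b0,b1,b2} = {b0,b1}; idom=b1
  b5: preds {b0,b4}: {b0} ∩ {b0,b1,b4} = {b0}; idom=b0
  b6: preds {b4,b5}: {b0,b1,b4} ∩ {b0,b5} = {b0}; idom=b0
  b7: preds {b4,b5}: {b0,b1,b4} ∩ {b0,b5} = {b0}; idom=b0

DF derivation:
  b1←b0: walk · to b0
  b1←b2: walk b2→b1 to b0
  b4←b1: walk · to b1
  b4←b2: walk b2 to b1
  b5←b0: walk · to b0
  b5←b4: walk b4→b1 to b0
  b6←b4: walk b4→b1 to b0
  b6←b5: walk b5 to b0
  b7←b4: walk b4→b1 to b0
  b7←b5: walk b5 to b0
  DF(b0)=∅
  DF(b1)={b1,b5,b6,b7}
  DF(b2)={b1,b4}
  DF(b3)=∅
  DF(b4)={b5,b6,b7}
  DF(b5)={b6,b7}
  DF(b6)=∅
  DF(b7)=∅

DF(b2) = ["b1", "b4"]

Answer: ["b1", "b4"]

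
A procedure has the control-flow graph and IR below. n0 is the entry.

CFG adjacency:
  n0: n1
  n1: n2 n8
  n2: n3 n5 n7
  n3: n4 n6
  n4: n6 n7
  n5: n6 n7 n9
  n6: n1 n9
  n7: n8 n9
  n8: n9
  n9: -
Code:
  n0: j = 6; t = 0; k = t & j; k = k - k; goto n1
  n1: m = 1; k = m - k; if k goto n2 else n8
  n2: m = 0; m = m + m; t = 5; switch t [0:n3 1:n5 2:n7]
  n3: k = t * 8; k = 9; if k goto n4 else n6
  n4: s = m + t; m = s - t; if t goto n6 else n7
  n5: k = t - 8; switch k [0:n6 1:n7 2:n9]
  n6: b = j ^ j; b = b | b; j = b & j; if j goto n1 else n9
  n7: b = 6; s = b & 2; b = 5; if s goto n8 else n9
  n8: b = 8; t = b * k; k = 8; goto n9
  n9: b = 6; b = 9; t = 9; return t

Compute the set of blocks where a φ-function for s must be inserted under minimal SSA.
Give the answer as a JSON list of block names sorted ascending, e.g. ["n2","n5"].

idom tree: n1←n0 n2←n1 n3←n2 n4←n3 n5←n2 n6←n2 n7←n2 n8←n1 n9←n1
Dom at joins:
  n1: preds {n0,n6}: {n0} ∩ {n0,n1,n2,n6} = {n0}; idom=n0
  n6: preds {n3,n4,n5}: {n0,n1,n2,n3} ∩ {n0,n1,n2,n3,n4} ∩ {n0,n1,n2,n5} = {n0,n1,n2}; idom=n2
  n7: preds {n2,n4,n5}: {n0,n1,n2} ∩ {n0,n1,n2,n3,n4} ∩ {n0,n1,n2,n5} = {n0,n1,n2}; idom=n2
  n8: preds {n1,n7}: {n0,n1} ∩ {n0,n1,n2,n7} = {n0,n1}; idom=n1
  n9: preds {n5,n6,n7,n8}: {n0,n1,n2,n5} ∩ {n0,n1,n2,n6} ∩ {n0,n1,n2,n7} ∩ {n0,n1,n8} = {n0,n1}; idom=n1

DF walk-up:
  join n1 pred n0: · stop@n0
  join n1 pred n6: n6→n2→n1 stop@n0
  join n6 pred n3: n3 stop@n2
  join n6 pred n4: n4→n3 stop@n2
  join n6 pred n5: n5 stop@n2
  join n7 pred n2: · stop@n2
  join n7 pred n4: n4→n3 stop@n2
  join n7 pred n5: n5 stop@n2
  join n8 pred n1: · stop@n1
  join n8 pred n7: n7→n2 stop@n1
  join n9 pred n5: n5→n2 stop@n1
  join n9 pred n6: n6→n2 stop@n1
  join n9 pred n7: n7→n2 stop@n1
  join n9 pred n8: n8 stop@n1
  DF(n0)=∅
  DF(n1)={n1}
  DF(n2)={n1,n8,n9}
  DF(n3)={n6,n7}
  DF(n4)={n6,n7}
  DF(n5)={n6,n7,n9}
  DF(n6)={n1,n9}
  DF(n7)={n8,n9}
  DF(n8)={n9}
  DF(n9)=∅

φ for s: defs {n4,n7}
  DF⁺ = {n1,n6,n7,n8,n9}

Answer: ["n1", "n6", "n7", "n8", "n9"]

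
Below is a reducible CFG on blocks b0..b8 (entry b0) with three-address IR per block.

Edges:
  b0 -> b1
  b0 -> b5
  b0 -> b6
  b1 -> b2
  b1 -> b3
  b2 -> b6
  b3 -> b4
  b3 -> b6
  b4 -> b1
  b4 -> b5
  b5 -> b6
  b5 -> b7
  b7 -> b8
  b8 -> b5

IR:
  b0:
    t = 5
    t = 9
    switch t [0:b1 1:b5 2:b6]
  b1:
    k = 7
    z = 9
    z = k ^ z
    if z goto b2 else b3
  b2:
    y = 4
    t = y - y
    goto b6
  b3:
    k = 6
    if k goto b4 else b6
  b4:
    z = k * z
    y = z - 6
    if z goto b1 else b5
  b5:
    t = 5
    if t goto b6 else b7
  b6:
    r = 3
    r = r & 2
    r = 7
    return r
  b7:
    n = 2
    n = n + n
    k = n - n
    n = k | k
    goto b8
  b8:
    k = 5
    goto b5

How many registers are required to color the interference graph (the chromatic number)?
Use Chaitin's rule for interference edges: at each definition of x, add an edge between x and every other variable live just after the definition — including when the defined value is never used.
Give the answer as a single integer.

def/use:
  b0: {t} / ∅
  b1: {k,z} / ∅
  b2: {t,y} / ∅
  b3: {k} / ∅
  b4: {y,z} / {k,z}
  b5: {t} / ∅
  b6: {r} / ∅
  b7: {k,n} / ∅
  b8: {k} / ∅

Backward fixpoint:
  live b0: ∅→∅
  live b1: ∅→{z}
  live b2: ∅→∅
  live b3: {z}→{k,z}
  live b4: {k,z}→∅
  live b5: ∅→∅
  live b6: ∅→∅
  live b7: ∅→∅
  live b8: ∅→∅

Conflict graph:
  k — {z}
  n — ∅
  r — ∅
  t — ∅
  y — {z}
  z — {k,y}

Registers:
  clique {k,z} ⇒ need ≥ 2
  assign k→R1 n→R0 r→R0 t→R0 y→R1 z→R0 — no edge inside a register ⇒ χ ≤ 2
  χ = 2

Answer: 2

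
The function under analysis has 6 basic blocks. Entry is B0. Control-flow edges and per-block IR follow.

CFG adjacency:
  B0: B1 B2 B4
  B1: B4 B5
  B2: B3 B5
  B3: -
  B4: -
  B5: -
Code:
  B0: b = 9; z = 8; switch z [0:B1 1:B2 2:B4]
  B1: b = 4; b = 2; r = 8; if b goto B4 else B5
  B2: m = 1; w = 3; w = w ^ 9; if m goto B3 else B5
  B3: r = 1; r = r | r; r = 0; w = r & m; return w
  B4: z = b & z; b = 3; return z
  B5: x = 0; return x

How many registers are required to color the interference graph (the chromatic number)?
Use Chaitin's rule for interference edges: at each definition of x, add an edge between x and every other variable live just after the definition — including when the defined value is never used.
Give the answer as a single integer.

Answer: 3

Derivation:
def/use:
  B0 def {b,z} use ∅
  B1 def {b,r} use ∅
  B2 def {m,w} use ∅
  B3 def {r,w} use {m}
  B4 def {b,z} use {b,z}
  B5 def {x} use ∅

Live sets:
  B0 li=∅ lo={b,z}
  B1 li={z} lo={b,z}
  B2 li=∅ lo={m}
  B3 li={m} lo=∅
  B4 li={b,z} lo=∅
  B5 li=∅ lo=∅

Interfere edges:
  b: {r,z}
  m: {r,w}
  r: {b,m,z}
  w: {m}
  x: ∅
  z: {b,r}

Chromatic number:
  lower bound: {b,r,z} mutually conflict ⇒ χ ≥ 3
  3-colouring: c0={r,w,x}  c1={b,m}  c2={z}
  χ = 3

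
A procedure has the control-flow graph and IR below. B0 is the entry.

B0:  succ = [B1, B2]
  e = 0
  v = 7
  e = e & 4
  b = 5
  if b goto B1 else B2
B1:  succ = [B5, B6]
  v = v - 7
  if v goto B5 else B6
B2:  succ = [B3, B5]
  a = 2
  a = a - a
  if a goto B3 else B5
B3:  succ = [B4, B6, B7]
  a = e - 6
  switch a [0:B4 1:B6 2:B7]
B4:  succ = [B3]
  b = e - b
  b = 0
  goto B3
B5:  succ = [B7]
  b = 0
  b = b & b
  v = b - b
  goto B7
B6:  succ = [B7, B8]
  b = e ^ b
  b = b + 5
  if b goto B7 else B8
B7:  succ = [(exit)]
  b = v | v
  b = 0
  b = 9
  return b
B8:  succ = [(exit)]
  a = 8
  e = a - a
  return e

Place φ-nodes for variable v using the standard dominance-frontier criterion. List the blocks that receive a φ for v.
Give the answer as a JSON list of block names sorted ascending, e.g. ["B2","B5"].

Answer: ["B5", "B6", "B7"]

Derivation:
idom tree: B1←B0 B2←B0 B3←B2 B4←B3 B5←B0 B6←B0 B7←B0 B8←B6
Dom at joins:
  B3: preds {B2,B4}: {B0,B2} ∩ {B0,B2,B3,B4} = {B0,B2}; idom=B2
  B5: preds {B1,B2}: {B0,B1} ∩ {B0,B2} = {B0}; idom=B0
  B6: preds {B1,B3}: {B0,B1} ∩ {B0,B2,B3} = {B0}; idom=B0
  B7: preds {B3,B5,B6}: {B0,B2,B3} ∩ {B0,B5} ∩ {B0,B6} = {B0}; idom=B0

DF derivation:
  B3←B2: walk · to B2
  B3←B4: walk B4→B3 to B2
  B5←B1: walk B1 to B0
  B5←B2: walk B2 to B0
  B6←B1: walk B1 to B0
  B6←B3: walk B3→B2 to B0
  B7←B3: walk B3→B2 to B0
  B7←B5: walk B5 to B0
  B7←B6: walk B6 to B0
  B0: DF=∅
  B1: DF={B5,B6}
  B2: DF={B5,B6,B7}
  B3: DF={B3,B6,B7}
  B4: DF={B3}
  B5: DF={B7}
  B6: DF={B7}
  B7: DF=∅
  B8: DF=∅

φ for v: defs {B0,B1,B5}
  DF⁺ = {B5,B6,B7}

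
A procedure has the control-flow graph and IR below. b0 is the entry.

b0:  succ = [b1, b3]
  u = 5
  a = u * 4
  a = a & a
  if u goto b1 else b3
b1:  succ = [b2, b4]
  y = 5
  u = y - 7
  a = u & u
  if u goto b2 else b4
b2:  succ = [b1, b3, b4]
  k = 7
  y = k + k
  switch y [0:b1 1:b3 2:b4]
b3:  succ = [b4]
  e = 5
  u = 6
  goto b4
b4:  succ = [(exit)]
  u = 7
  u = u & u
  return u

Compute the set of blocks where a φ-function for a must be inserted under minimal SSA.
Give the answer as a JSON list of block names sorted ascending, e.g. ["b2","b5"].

Answer: ["b1", "b3", "b4"]

Working:
idom tree: b1←b0 b2←b1 b3←b0 b4←b0
Join-block Dom:
  b1: preds {b0,b2}: {b0} ∩ {b0,b1,b2} = {b0}; idom=b0
  b3: preds {b0,b2}: {b0} ∩ {b0,b1,b2} = {b0}; idom=b0
  b4: preds {b1,b2,b3}: {b0,b1} ∩ {b0,b1,b2} ∩ {b0,b3} = {b0}; idom=b0

DF walk-up:
  join b1 pred b0: · stop@b0
  join b1 pred b2: b2→b1 stop@b0
  join b3 pred b0: · stop@b0
  join b3 pred b2: b2→b1 stop@b0
  join b4 pred b1: b1 stop@b0
  join b4 pred b2: b2→b1 stop@b0
  join b4 pred b3: b3 stop@b0
  DF(b0)=∅
  DF(b1)={b1,b3,b4}
  DF(b2)={b1,b3,b4}
  DF(b3)={b4}
  DF(b4)=∅

φ for a: defs {b0,b1}
  DF⁺ = {b1,b3,b4}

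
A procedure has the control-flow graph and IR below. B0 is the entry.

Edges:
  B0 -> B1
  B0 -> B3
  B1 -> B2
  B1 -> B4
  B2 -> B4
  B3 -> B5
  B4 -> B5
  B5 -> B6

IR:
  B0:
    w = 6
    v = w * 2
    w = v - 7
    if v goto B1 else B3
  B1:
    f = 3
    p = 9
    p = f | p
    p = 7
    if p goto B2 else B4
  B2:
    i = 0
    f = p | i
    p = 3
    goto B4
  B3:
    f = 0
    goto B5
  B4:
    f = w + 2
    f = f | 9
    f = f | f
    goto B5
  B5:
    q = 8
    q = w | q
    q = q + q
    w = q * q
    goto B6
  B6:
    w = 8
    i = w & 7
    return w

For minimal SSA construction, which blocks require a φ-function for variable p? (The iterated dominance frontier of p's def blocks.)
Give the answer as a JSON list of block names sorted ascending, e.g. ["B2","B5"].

idom tree: B1←B0 B2←B1 B3←B0 B4←B1 B5←B0 B6←B5
Dom∩ at merges:
  B4: preds {B1,B2}: {B0,B1} ∩ {B0,B1,B2} = {B0,B1}; idom=B1
  B5: preds {B3,B4}: {B0,B3} ∩ {B0,B1,B4} = {B0}; idom=B0

DF walk-up:
  join B4 pred B1: · stop@B1
  join B4 pred B2: B2 stop@B1
  join B5 pred B3: B3 stop@B0
  join B5 pred B4: B4→B1 stop@B0
  DF(B0)=∅
  DF(B1)={B5}
  DF(B2)={B4}
  DF(B3)={B5}
  DF(B4)={B5}
  DF(B5)=∅
  DF(B6)=∅

φ for p: defs {B1,B2}
  DF⁺ = {B4,B5}

Answer: ["B4", "B5"]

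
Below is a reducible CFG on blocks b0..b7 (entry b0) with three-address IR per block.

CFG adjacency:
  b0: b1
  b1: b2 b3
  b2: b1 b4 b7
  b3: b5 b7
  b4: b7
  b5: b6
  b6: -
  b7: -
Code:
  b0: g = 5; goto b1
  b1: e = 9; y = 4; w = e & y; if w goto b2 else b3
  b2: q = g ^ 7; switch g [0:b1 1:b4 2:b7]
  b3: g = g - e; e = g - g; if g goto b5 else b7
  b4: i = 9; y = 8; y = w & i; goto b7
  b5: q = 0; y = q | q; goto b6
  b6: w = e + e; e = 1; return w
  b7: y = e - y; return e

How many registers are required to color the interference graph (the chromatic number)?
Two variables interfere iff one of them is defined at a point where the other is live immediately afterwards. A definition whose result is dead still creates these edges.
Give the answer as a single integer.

Block summaries:
  b0: {g} / ∅
  b1: {e,w,y} / ∅
  b2: {q} / {g}
  b3: {e,g} / {e,g}
  b4: {i,y} / {w}
  b5: {q,y} / ∅
  b6: {e,w} / {e}
  b7: {y} / {e,y}

Live sets:
  live b0: ∅→{g}
  live b1: {g}→{e,g,w,y}
  live b2: {e,g,w,y}→{e,g,w,y}
  live b3: {e,g,y}→{e,y}
  live b4: {e,w}→{e,y}
  live b5: {e}→{e}
  live b6: {e}→∅
  live b7: {e,y}→∅

Interfere edges:
  e: {g,i,q,w,y}
  g: {e,q,w,y}
  i: {e,w,y}
  q: {e,g,w,y}
  w: {e,g,i,q,y}
  y: {e,g,i,q,w}

Colouring:
  clique {e,g,q,w,y} ⇒ need ≥ 5
  assign e→r0 g→r3 i→r3 q→r4 w→r1 y→r2 — no edge inside a register ⇒ χ ≤ 5
  χ = 5

Answer: 5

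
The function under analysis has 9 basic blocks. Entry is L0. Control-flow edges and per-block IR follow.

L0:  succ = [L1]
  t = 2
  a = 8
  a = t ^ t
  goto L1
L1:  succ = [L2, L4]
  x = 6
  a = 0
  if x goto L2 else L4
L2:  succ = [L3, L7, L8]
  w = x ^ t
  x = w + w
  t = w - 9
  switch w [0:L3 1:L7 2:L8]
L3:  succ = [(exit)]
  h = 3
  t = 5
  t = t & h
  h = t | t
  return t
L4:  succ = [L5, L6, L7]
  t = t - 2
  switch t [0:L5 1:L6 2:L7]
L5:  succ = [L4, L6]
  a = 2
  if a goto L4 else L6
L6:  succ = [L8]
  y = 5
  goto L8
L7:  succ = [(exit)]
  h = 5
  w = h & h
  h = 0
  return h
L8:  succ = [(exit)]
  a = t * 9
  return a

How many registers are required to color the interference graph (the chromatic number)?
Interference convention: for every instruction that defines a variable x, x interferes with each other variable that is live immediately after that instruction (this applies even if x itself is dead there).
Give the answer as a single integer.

def/use:
  L0: {a,t} / ∅
  L1: {a,x} / ∅
  L2: {t,w,x} / {t,x}
  L3: {h,t} / ∅
  L4: {t} / {t}
  L5: {a} / ∅
  L6: {y} / ∅
  L7: {h,w} / ∅
  L8: {a} / {t}

Live sets:
  live L0: ∅→{t}
  live L1: {t}→{t,x}
  live L2: {t,x}→{t}
  live L3: ∅→∅
  live L4: {t}→{t}
  live L5: {t}→{t}
  live L6: {t}→{t}
  live L7: ∅→∅
  live L8: {t}→∅

Interference:
  a: {t,x}
  h: {t}
  t: {a,h,w,x,y}
  w: {t,x}
  x: {a,t,w}
  y: {t}

Colouring:
  lower bound: {a,t,x} mutually conflict ⇒ χ ≥ 3
  assign a→c2 h→c1 t→c0 w→c2 x→c1 y→c1 — no edge inside a register ⇒ χ ≤ 3
  χ = 3

Answer: 3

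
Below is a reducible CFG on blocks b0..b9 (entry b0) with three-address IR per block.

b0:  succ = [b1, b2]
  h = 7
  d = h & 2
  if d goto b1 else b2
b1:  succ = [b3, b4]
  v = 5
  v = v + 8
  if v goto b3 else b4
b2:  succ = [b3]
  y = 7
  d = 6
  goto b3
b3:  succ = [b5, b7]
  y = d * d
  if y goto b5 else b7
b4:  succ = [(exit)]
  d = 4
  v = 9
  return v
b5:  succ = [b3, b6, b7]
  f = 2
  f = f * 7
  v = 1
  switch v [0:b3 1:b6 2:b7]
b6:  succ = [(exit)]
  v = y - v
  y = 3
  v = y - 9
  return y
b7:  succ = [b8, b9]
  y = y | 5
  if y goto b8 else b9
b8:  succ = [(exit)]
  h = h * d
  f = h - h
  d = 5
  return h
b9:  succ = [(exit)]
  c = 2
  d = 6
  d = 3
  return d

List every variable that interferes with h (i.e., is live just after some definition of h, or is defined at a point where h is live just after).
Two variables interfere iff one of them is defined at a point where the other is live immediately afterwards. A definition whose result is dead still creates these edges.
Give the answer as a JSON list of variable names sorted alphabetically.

Block summaries:
  b0 def {d,h} use ∅
  b1 def {v} use ∅
  b2 def {d,y} use ∅
  b3 def {y} use {d}
  b4 def {d,v} use ∅
  b5 def {f,v} use ∅
  b6 def {v,y} use {v,y}
  b7 def {y} use {y}
  b8 def {d,f,h} use {d,h}
  b9 def {c,d} use ∅

Liveness:
  live b0: ∅→{d,h}
  live b1: {d,h}→{d,h}
  live b2: {h}→{d,h}
  live b3: {d,h}→{d,h,y}
  live b4: ∅→∅
  live b5: {d,h,y}→{d,h,v,y}
  live b6: {v,y}→∅
  live b7: {d,h,y}→{d,h}
  live b8: {d,h}→∅
  live b9: ∅→∅

Conflict graph:
  c↔∅
  d↔{f,h,v,y}
  f↔{d,h,y}
  h↔{d,f,v,y}
  v↔{d,h,y}
  y↔{d,f,h,v}

N(h) = ["d", "f", "v", "y"]

Answer: ["d", "f", "v", "y"]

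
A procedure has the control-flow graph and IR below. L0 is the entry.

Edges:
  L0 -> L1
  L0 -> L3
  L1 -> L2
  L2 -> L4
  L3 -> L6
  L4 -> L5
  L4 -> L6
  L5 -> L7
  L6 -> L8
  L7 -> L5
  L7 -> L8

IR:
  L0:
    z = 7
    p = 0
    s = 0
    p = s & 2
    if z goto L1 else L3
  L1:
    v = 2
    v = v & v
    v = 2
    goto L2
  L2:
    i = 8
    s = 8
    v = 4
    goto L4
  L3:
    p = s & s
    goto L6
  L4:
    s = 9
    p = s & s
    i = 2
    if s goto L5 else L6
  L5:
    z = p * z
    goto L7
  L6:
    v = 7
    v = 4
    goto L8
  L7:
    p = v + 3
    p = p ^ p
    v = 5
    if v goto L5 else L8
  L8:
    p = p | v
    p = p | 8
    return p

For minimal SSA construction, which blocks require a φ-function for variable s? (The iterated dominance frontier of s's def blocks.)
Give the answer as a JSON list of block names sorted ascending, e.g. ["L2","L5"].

idom tree: L1←L0 L2←L1 L3←L0 L4←L2 L5←L4 L6←L0 L7←L5 L8←L0
Dom∩ at merges:
  L5: preds {L4,L7}: {L0,L1,L2,L4} ∩ {L0,L1,L2,L4,L5,L7} = {L0,L1,L2,L4}; idom=L4
  L6: preds {L3,L4}: {L0,L3} ∩ {L0,L1,L2,L4} = {L0}; idom=L0
  L8: preds {L6,L7}: {L0,L6} ∩ {L0,L1,L2,L4,L5,L7} = {L0}; idom=L0

Frontier:
  join L5 pred L4: · stop@L4
  join L5 pred L7: L7→L5 stop@L4
  join L6 pred L3: L3 stop@L0
  join L6 pred L4: L4→L2→L1 stop@L0
  join L8 pred L6: L6 stop@L0
  join L8 pred L7: L7→L5→L4→L2→L1 stop@L0
  L0: DF=∅
  L1: DF={L6,L8}
  L2: DF={L6,L8}
  L3: DF={L6}
  L4: DF={L6,L8}
  L5: DF={L5,L8}
  L6: DF={L8}
  L7: DF={L5,L8}
  L8: DF=∅

φ for s: defs {L0,L2,L4}
  DF⁺ = {L6,L8}

Answer: ["L6", "L8"]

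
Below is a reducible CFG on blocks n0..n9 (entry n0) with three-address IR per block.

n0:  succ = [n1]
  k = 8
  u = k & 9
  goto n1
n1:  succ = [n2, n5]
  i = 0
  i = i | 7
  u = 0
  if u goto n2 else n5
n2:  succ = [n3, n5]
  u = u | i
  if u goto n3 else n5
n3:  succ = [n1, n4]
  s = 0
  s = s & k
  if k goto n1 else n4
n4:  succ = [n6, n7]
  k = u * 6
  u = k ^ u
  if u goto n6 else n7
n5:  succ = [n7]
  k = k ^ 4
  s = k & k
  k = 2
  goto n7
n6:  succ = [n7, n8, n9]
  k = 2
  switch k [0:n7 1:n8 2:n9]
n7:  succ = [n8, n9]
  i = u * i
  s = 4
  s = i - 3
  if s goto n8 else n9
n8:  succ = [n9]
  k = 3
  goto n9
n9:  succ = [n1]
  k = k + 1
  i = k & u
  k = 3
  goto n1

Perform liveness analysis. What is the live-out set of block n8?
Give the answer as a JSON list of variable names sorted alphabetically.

Answer: ["k", "u"]

Working:
Per-block:
  n0: def={k,u} ue=∅
  n1: def={i,u} ue=∅
  n2: def={u} ue={i,u}
  n3: def={s} ue={k}
  n4: def={k,u} ue={u}
  n5: def={k,s} ue={k}
  n6: def={k} ue=∅
  n7: def={i,s} ue={i,u}
  n8: def={k} ue=∅
  n9: def={i,k} ue={k,u}

Liveness:
  live n0: ∅→{k}
  live n1: {k}→{i,k,u}
  live n2: {i,k,u}→{i,k,u}
  live n3: {i,k,u}→{i,k,u}
  live n4: {i,u}→{i,k,u}
  live n5: {i,k,u}→{i,k,u}
  live n6: {i,u}→{i,k,u}
  live n7: {i,k,u}→{k,u}
  live n8: {u}→{k,u}
  live n9: {k,u}→{k}

live-out(n8) = ["k", "u"]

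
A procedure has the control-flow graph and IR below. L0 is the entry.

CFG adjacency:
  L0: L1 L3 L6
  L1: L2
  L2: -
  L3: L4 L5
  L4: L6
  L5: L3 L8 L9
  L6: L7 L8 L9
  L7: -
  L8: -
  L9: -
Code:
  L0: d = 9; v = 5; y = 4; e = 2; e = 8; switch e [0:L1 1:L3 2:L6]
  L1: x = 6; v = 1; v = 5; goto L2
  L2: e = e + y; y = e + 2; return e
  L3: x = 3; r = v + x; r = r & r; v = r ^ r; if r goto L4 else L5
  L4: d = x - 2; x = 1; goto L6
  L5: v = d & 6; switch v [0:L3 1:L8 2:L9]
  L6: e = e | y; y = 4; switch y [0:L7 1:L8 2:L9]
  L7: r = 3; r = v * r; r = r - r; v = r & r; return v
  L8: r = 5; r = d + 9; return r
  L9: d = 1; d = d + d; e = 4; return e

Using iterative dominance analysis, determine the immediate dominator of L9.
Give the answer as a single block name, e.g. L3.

idom tree: L1←L0 L2←L1 L3←L0 L4←L3 L5←L3 L6←L0 L7←L6 L8←L0 L9←L0
Dom∩ at merges:
  L3: preds {L0,L5}: {L0} ∩ {L0,L3,L5} = {L0}; idom=L0
  L6: preds {L0,L4}: {L0} ∩ {L0,L3,L4} = {L0}; idom=L0
  L8: preds {L5,L6}: {L0,L3,L5} ∩ {L0,L6} = {L0}; idom=L0
  L9: preds {L5,L6}: {L0,L3,L5} ∩ {L0,L6} = {L0}; idom=L0

idom(L9) = L0

Answer: L0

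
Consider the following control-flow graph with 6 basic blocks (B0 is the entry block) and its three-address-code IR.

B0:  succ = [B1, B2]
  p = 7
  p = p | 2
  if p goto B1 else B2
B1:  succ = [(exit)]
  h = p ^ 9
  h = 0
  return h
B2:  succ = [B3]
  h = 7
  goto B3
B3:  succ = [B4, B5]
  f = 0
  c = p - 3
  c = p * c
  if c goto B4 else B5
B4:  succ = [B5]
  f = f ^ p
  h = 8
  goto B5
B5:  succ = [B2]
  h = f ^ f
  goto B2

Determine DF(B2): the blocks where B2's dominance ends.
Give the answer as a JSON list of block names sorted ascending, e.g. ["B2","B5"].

Answer: ["B2"]

Analysis:
idom tree: B1←B0 B2←B0 B3←B2 B4←B3 B5←B3
Dom at joins:
  B2: preds {B0,B5}: {B0} ∩ {B0,B2,B3,B5} = {B0}; idom=B0
  B5: preds {B3,B4}: {B0,B2,B3} ∩ {B0,B2,B3,B4} = {B0,B2,B3}; idom=B3

DF derivation:
  join B2 pred B0: · stop@B0
  join B2 pred B5: B5→B3→B2 stop@B0
  join B5 pred B3: · stop@B3
  join B5 pred B4: B4 stop@B3
  B0: DF=∅
  B1: DF=∅
  B2: DF={B2}
  B3: DF={B2}
  B4: DF={B5}
  B5: DF={B2}

DF(B2) = ["B2"]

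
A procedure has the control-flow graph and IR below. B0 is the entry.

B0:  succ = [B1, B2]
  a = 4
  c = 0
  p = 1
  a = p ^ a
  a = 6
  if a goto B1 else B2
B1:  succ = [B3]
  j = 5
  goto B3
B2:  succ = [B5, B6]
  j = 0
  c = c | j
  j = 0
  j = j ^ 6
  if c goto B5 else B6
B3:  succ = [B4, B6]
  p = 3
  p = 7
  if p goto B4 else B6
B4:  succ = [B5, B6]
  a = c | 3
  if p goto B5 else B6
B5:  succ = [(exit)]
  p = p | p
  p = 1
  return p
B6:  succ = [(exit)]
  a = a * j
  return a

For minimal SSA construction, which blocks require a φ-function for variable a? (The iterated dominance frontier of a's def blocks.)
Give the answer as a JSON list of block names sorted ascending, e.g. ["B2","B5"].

Answer: ["B5", "B6"]

Analysis:
idom tree: B1←B0 B2←B0 B3←B1 B4←B3 B5←B0 B6←B0
Join-block Dom:
  B5: preds {B2,B4}: {B0,B2} ∩ {B0,B1,B3,B4} = {B0}; idom=B0
  B6: preds {B2,B3,B4}: {B0,B2} ∩ {B0,B1,B3} ∩ {B0,B1,B3,B4} = {B0}; idom=B0

DF derivation:
  join B5 pred B2: B2 stop@B0
  join B5 pred B4: B4→B3→B1 stop@B0
  join B6 pred B2: B2 stop@B0
  join B6 pred B3: B3→B1 stop@B0
  join B6 pred B4: B4→B3→B1 stop@B0
  DF(B0)=∅
  DF(B1)={B5,B6}
  DF(B2)={B5,B6}
  DF(B3)={B5,B6}
  DF(B4)={B5,B6}
  DF(B5)=∅
  DF(B6)=∅

φ for a: defs {B0,B4,B6}
  DF⁺ = {B5,B6}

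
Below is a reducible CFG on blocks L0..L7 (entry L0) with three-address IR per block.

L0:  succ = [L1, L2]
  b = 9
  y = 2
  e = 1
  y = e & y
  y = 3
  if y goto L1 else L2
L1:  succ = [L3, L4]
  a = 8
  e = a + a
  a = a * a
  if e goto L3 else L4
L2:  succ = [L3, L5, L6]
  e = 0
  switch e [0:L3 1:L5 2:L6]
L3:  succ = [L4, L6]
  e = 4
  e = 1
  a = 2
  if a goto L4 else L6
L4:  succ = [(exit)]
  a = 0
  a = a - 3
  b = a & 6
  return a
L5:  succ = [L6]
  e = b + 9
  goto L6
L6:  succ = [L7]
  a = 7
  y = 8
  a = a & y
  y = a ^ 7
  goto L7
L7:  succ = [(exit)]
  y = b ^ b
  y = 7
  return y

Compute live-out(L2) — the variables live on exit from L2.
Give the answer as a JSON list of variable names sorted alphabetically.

Per-block:
  L0 def {b,e,y} use ∅
  L1 def {a,e} use ∅
  L2 def {e} use ∅
  L3 def {a,e} use ∅
  L4 def {a,b} use ∅
  L5 def {e} use {b}
  L6 def {a,y} use ∅
  L7 def {y} use {b}

Liveness:
  L0 li=∅ lo={b}
  L1 li={b} lo={b}
  L2 li={b} lo={b}
  L3 li={b} lo={b}
  L4 li=∅ lo=∅
  L5 li={b} lo={b}
  L6 li={b} lo={b}
  L7 li={b} lo=∅

live-out(L2) = ["b"]

Answer: ["b"]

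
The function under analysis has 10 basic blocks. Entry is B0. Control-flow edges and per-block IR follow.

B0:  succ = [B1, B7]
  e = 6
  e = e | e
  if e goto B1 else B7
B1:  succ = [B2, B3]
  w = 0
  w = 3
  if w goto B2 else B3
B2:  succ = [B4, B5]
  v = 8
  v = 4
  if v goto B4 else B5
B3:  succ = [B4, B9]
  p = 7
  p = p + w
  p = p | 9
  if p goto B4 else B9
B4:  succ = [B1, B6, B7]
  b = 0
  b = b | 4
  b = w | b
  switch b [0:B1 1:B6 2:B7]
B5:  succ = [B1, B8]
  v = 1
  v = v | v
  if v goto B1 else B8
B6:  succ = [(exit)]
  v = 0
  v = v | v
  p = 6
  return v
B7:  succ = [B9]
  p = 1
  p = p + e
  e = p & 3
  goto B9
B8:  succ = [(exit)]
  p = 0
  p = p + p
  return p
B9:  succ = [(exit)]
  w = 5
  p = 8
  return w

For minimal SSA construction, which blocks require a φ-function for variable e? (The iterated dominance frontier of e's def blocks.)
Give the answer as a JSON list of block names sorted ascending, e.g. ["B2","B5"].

Answer: ["B9"]

Analysis:
idom tree: B1←B0 B2←B1 B3←B1 B4←B1 B5←B2 B6←B4 B7←B0 B8←B5 B9←B0
Join-block Dom:
  B1: preds {B0,B4,B5}: {B0} ∩ {B0,B1,B4} ∩ {B0,B1,B2,B5} = {B0}; idom=B0
  B4: preds {B2,B3}: {B0,B1,B2} ∩ {B0,B1,B3} = {B0,B1}; idom=B1
  B7: preds {B0,B4}: {B0} ∩ {B0,B1,B4} = {B0}; idom=B0
  B9: preds {B3,B7}: {B0,B1,B3} ∩ {B0,B7} = {B0}; idom=B0

DF derivation:
  B1←B0: walk · to B0
  B1←B4: walk B4→B1 to B0
  B1←B5: walk B5→B2→B1 to B0
  B4←B2: walk B2 to B1
  B4←B3: walk B3 to B1
  B7←B0: walk · to B0
  B7←B4: walk B4→B1 to B0
  B9←B3: walk B3→B1 to B0
  B9←B7: walk B7 to B0
  DF(B0)=∅
  DF(B1)={B1,B7,B9}
  DF(B2)={B1,B4}
  DF(B3)={B4,B9}
  DF(B4)={B1,B7}
  DF(B5)={B1}
  DF(B6)=∅
  DF(B7)={B9}
  DF(B8)=∅
  DF(B9)=∅

φ for e: defs {B0,B7}
  DF⁺ = {B9}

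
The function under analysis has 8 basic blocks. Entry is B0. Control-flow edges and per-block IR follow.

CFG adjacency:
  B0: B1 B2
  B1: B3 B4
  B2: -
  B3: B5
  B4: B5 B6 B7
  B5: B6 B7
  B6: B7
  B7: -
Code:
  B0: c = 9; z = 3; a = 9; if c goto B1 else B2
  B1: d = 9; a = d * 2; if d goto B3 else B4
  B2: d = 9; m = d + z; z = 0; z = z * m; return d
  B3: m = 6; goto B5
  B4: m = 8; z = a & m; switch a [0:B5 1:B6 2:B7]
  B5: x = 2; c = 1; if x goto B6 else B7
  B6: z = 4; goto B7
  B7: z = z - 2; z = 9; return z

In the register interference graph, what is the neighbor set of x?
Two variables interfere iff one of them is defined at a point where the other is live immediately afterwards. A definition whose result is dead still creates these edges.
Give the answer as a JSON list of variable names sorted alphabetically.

Block summaries:
  B0: {a,c,z} / ∅
  B1: {a,d} / ∅
  B2: {d,m,z} / {z}
  B3: {m} / ∅
  B4: {m,z} / {a}
  B5: {c,x} / ∅
  B6: {z} / ∅
  B7: {z} / {z}

Live sets:
  B0: in=∅ out={z}
  B1: in={z} out={a,z}
  B2: in={z} out=∅
  B3: in={z} out={z}
  B4: in={a} out={z}
  B5: in={z} out={z}
  B6: in=∅ out={z}
  B7: in={z} out=∅

Interference:
  a↔{c,d,m,z}
  c↔{a,x,z}
  d↔{a,m,z}
  m↔{a,d,z}
  x↔{c,z}
  z↔{a,c,d,m,x}

N(x) = ["c", "z"]

Answer: ["c", "z"]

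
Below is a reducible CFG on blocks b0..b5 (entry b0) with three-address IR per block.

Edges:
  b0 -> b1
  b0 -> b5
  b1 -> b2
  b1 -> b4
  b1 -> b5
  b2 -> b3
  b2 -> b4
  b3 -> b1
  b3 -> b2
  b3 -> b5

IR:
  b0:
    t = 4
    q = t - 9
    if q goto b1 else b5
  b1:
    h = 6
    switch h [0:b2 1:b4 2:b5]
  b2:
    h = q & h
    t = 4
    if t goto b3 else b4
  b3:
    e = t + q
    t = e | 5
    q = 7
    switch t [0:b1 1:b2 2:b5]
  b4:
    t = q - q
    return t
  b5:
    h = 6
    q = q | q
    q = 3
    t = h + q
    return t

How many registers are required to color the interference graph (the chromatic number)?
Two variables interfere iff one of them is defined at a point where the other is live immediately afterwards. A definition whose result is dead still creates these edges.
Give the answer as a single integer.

Block summaries:
  b0: {q,t} / ∅
  b1: {h} / ∅
  b2: {h,t} / {h,q}
  b3: {e,q,t} / {q,t}
  b4: {t} / {q}
  b5: {h,q,t} / {q}

Backward fixpoint:
  live b0: ∅→{q}
  live b1: {q}→{h,q}
  live b2: {h,q}→{h,q,t}
  live b3: {h,q,t}→{h,q}
  live b4: {q}→∅
  live b5: {q}→∅

Interfere edges:
  e — {h}
  h — {e,q,t}
  q — {h,t}
  t — {h,q}

Chromatic number:
  clique {h,q,t} ⇒ need ≥ 3
  assign e→r1 h→r0 q→r1 t→r2 — no edge inside a register ⇒ χ ≤ 3
  χ = 3

Answer: 3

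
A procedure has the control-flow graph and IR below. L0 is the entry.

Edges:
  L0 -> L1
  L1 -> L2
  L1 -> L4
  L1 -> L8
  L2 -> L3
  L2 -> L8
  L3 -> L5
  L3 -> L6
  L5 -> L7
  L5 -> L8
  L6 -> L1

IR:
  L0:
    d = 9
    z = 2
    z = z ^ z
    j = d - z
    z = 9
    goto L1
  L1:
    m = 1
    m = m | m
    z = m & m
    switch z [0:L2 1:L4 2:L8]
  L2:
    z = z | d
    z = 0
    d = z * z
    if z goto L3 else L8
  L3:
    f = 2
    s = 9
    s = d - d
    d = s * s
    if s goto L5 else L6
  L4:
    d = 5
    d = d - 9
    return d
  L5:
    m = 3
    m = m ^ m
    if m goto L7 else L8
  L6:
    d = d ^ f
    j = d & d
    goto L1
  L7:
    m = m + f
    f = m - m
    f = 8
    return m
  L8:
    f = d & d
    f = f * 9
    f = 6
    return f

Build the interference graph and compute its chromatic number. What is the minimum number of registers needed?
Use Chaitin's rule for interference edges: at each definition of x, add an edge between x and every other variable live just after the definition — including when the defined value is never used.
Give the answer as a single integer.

def/use:
  L0: {d,j,z} / ∅
  L1: {m,z} / ∅
  L2: {d,z} / {d,z}
  L3: {d,f,s} / {d}
  L4: {d} / ∅
  L5: {m} / ∅
  L6: {d,j} / {d,f}
  L7: {f,m} / {f,m}
  L8: {f} / {d}

Live sets:
  live L0: ∅→{d}
  live L1: {d}→{d,z}
  live L2: {d,z}→{d}
  live L3: {d}→{d,f}
  live L4: ∅→∅
  live L5: {d,f}→{d,f,m}
  live L6: {d,f}→{d}
  live L7: {f,m}→∅
  live L8: {d}→∅

Interfere edges:
  d: {f,j,m,s,z}
  f: {d,m,s}
  j: {d}
  m: {d,f}
  s: {d,f}
  z: {d}

Chromatic number:
  clique {d,f,m} ⇒ need ≥ 3
  3-colouring: r0={d}  r1={f,j,z}  r2={m,s}
  χ = 3

Answer: 3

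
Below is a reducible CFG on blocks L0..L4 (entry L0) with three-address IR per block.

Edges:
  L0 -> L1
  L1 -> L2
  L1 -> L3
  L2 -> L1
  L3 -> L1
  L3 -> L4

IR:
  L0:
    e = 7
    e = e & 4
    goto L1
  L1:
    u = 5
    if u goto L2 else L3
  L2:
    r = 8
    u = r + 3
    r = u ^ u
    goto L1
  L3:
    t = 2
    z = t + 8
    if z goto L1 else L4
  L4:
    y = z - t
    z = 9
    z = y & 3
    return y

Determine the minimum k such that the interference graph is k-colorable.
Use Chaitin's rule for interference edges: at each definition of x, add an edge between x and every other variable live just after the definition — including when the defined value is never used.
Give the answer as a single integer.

Answer: 2

Working:
Per-block:
  L0 def {e} use ∅
  L1 def {u} use ∅
  L2 def {r,u} use ∅
  L3 def {t,z} use ∅
  L4 def {y,z} use {t,z}

Live sets:
  live L0: ∅→∅
  live L1: ∅→∅
  live L2: ∅→∅
  live L3: ∅→{t,z}
  live L4: {t,z}→∅

Interference:
  e: ∅
  r: ∅
  t: {z}
  u: ∅
  y: {z}
  z: {t,y}

Chromatic number:
  lower bound: {t,z} mutually conflict ⇒ χ ≥ 2
  2-colouring: c0={e,r,u,z}  c1={t,y}
  χ = 2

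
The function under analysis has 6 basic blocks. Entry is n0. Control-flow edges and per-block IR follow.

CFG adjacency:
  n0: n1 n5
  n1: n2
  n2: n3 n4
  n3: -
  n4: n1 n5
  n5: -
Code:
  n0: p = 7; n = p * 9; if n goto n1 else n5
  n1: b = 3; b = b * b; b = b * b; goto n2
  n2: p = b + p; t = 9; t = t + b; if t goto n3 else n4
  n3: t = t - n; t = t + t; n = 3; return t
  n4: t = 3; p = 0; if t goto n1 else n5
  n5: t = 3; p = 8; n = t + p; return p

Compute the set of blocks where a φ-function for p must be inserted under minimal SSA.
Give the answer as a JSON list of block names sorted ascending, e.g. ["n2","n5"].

Answer: ["n1", "n5"]

Analysis:
idom tree: n1←n0 n2←n1 n3←n2 n4←n2 n5←n0
Join-block Dom:
  n1: preds {n0,n4}: {n0} ∩ {n0,n1,n2,n4} = {n0}; idom=n0
  n5: preds {n0,n4}: {n0} ∩ {n0,n1,n2,n4} = {n0}; idom=n0

DF walk-up:
  n1←n0: walk · to n0
  n1←n4: walk n4→n2→n1 to n0
  n5←n0: walk · to n0
  n5←n4: walk n4→n2→n1 to n0
  n0 → ∅
  n1 → {n1,n5}
  n2 → {n1,n5}
  n3 → ∅
  n4 → {n1,n5}
  n5 → ∅

φ for p: defs {n0,n2,n4,n5}
  DF⁺ = {n1,n5}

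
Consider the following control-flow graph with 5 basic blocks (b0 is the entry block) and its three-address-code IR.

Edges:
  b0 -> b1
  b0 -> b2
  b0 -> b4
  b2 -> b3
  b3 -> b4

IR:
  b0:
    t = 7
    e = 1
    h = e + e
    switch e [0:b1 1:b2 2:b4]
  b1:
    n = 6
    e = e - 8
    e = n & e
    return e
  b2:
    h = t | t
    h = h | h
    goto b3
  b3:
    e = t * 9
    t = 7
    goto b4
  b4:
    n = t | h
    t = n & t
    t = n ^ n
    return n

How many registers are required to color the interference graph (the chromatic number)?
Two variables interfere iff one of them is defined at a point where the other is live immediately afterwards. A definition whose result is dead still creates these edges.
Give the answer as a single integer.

Answer: 3

Derivation:
Block summaries:
  b0: {e,h,t} / ∅
  b1: {e,n} / {e}
  b2: {h} / {t}
  b3: {e,t} / {t}
  b4: {n,t} / {h,t}

Liveness:
  live b0: ∅→{e,h,t}
  live b1: {e}→∅
  live b2: {t}→{h,t}
  live b3: {h,t}→{h,t}
  live b4: {h,t}→∅

Interference:
  e↔{h,n,t}
  h↔{e,t}
  n↔{e,t}
  t↔{e,h,n}

Chromatic number:
  clique {e,h,t} ⇒ need ≥ 3
  3-colouring: R0={e}  R1={t}  R2={h,n}
  χ = 3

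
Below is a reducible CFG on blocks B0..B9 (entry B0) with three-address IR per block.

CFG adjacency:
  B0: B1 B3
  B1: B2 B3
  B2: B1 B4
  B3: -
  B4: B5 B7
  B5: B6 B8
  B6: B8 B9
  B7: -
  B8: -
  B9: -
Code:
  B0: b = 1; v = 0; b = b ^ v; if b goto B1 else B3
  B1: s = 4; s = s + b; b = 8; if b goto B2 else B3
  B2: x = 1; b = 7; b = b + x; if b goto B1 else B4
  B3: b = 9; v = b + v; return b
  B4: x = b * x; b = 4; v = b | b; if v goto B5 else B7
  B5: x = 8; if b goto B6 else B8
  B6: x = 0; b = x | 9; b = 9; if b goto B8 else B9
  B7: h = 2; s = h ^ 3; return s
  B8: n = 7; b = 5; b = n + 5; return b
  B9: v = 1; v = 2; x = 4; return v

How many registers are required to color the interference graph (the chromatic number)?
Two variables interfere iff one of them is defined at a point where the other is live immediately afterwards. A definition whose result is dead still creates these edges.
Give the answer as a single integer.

Answer: 3

Derivation:
Block summaries:
  B0: {b,v} / ∅
  B1: {b,s} / {b}
  B2: {b,x} / ∅
  B3: {b,v} / {v}
  B4: {b,v,x} / {b,x}
  B5: {x} / {b}
  B6: {b,x} / ∅
  B7: {h,s} / ∅
  B8: {b,n} / ∅
  B9: {v,x} / ∅

Liveness:
  B0 li=∅ lo={b,v}
  B1 li={b,v} lo={v}
  B2 li={v} lo={b,v,x}
  B3 li={v} lo=∅
  B4 li={b,x} lo={b}
  B5 li={b} lo=∅
  B6 li=∅ lo=∅
  B7 li=∅ lo=∅
  B8 li=∅ lo=∅
  B9 li=∅ lo=∅

Interference:
  b: {n,s,v,x}
  h: ∅
  n: {b}
  s: {b,v}
  v: {b,s,x}
  x: {b,v}

Registers:
  lower bound: {b,s,v} mutually conflict ⇒ χ ≥ 3
  assign b→r0 h→r0 n→r1 s→r2 v→r1 x→r2 — no edge inside a register ⇒ χ ≤ 3
  χ = 3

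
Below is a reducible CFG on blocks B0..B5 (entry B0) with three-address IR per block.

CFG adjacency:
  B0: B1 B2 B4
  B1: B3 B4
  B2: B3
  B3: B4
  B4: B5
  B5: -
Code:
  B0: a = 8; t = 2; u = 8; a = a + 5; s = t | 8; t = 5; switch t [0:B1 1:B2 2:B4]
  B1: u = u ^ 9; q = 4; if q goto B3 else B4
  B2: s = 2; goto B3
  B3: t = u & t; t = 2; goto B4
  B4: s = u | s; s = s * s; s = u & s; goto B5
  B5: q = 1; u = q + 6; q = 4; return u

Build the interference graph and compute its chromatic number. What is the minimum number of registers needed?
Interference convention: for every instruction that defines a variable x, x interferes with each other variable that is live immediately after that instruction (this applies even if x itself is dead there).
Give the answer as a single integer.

Answer: 4

Working:
def/use:
  B0 def {a,s,t,u} use ∅
  B1 def {q,u} use {u}
  B2 def {s} use ∅
  B3 def {t} use {t,u}
  B4 def {s} use {s,u}
  B5 def {q,u} use ∅

Liveness:
  live B0: ∅→{s,t,u}
  live B1: {s,t,u}→{s,t,u}
  live B2: {t,u}→{s,t,u}
  live B3: {s,t,u}→{s,u}
  live B4: {s,u}→∅
  live B5: ∅→∅

Interference:
  a↔{t,u}
  q↔{s,t,u}
  s↔{q,t,u}
  t↔{a,q,s,u}
  u↔{a,q,s,t}

Chromatic number:
  {q,s,t,u} pairwise interfere (4-clique) ⇒ χ ≥ 4
  assign a→r2 q→r2 s→r3 t→r0 u→r1 — no edge inside a register ⇒ χ ≤ 4
  χ = 4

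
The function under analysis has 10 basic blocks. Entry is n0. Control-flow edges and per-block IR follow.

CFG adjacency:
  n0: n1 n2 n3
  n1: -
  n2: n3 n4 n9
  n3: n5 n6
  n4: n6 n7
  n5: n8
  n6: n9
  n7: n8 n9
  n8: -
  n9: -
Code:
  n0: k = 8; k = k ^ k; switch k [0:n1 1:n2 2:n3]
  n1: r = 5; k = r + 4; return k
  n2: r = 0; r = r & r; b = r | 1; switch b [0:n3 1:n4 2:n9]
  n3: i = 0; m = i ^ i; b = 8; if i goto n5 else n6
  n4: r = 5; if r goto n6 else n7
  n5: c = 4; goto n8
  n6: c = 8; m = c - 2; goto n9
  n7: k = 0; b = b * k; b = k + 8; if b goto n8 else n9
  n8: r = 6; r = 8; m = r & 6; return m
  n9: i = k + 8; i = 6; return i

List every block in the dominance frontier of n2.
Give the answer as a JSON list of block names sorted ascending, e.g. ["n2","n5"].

Answer: ["n3", "n6", "n8", "n9"]

Analysis:
idom tree: n1←n0 n2←n0 n3←n0 n4←n2 n5←n3 n6←n0 n7←n4 n8←n0 n9←n0
Dom at joins:
  n3: preds {n0,n2}: {n0} ∩ {n0,n2} = {n0}; idom=n0
  n6: preds {n3,n4}: {n0,n3} ∩ {n0,n2,n4} = {n0}; idom=n0
  n8: preds {n5,n7}: {n0,n3,n5} ∩ {n0,n2,n4,n7} = {n0}; idom=n0
  n9: preds {n2,n6,n7}: {n0,n2} ∩ {n0,n6} ∩ {n0,n2,n4,n7} = {n0}; idom=n0

DF walk-up:
  n3←n0: walk · to n0
  n3←n2: walk n2 to n0
  n6←n3: walk n3 to n0
  n6←n4: walk n4→n2 to n0
  n8←n5: walk n5→n3 to n0
  n8←n7: walk n7→n4→n2 to n0
  n9←n2: walk n2 to n0
  n9←n6: walk n6 to n0
  n9←n7: walk n7→n4→n2 to n0
  n0: DF=∅
  n1: DF=∅
  n2: DF={n3,n6,n8,n9}
  n3: DF={n6,n8}
  n4: DF={n6,n8,n9}
  n5: DF={n8}
  n6: DF={n9}
  n7: DF={n8,n9}
  n8: DF=∅
  n9: DF=∅

DF(n2) = ["n3", "n6", "n8", "n9"]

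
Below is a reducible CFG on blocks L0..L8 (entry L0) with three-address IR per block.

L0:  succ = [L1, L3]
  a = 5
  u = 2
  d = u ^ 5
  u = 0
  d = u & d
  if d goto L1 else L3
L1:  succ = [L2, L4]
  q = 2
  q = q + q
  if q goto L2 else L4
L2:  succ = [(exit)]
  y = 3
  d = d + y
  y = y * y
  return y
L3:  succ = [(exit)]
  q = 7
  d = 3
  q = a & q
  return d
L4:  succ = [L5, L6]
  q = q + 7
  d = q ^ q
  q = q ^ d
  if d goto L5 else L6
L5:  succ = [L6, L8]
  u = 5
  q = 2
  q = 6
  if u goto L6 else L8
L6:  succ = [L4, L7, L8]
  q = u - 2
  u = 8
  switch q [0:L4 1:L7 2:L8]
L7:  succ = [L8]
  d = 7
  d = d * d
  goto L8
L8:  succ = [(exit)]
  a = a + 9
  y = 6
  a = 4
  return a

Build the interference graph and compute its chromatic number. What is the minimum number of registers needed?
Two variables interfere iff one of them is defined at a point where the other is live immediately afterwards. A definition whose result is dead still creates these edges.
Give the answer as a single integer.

Answer: 4

Analysis:
Block summaries:
  L0 def {a,d,u} use ∅
  L1 def {q} use ∅
  L2 def {d,y} use {d}
  L3 def {d,q} use {a}
  L4 def {d,q} use {q}
  L5 def {q,u} use ∅
  L6 def {q,u} use {u}
  L7 def {d} use ∅
  L8 def {a,y} use {a}

Backward fixpoint:
  L0 li=∅ lo={a,d,u}
  L1 li={a,d,u} lo={a,d,q,u}
  L2 li={d} lo=∅
  L3 li={a} lo=∅
  L4 li={a,q,u} lo={a,u}
  L5 li={a} lo={a,u}
  L6 li={a,u} lo={a,q,u}
  L7 li={a} lo={a}
  L8 li={a} lo=∅

Interference:
  a — {d,q,u}
  d — {a,q,u,y}
  q — {a,d,u}
  u — {a,d,q}
  y — {d}

Colouring:
  clique {a,d,q,u} ⇒ need ≥ 4
  assign a→R1 d→R0 q→R2 u→R3 y→R1 — no edge inside a register ⇒ χ ≤ 4
  χ = 4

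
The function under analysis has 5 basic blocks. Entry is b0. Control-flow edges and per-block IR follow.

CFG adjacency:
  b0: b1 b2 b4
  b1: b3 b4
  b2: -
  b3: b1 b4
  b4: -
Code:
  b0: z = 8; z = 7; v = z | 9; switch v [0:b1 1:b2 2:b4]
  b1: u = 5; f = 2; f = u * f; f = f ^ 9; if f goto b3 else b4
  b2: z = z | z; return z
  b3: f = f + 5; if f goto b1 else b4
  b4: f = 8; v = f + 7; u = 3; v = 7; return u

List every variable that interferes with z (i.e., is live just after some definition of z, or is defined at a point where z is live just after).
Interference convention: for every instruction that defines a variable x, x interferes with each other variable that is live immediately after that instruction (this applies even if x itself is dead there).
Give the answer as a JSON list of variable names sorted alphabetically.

Answer: ["v"]

Working:
Per-block:
  b0: def={v,z} ue=∅
  b1: def={f,u} ue=∅
  b2: def={z} ue={z}
  b3: def={f} ue={f}
  b4: def={f,u,v} ue=∅

Backward fixpoint:
  live b0: ∅→{z}
  live b1: ∅→{f}
  live b2: {z}→∅
  live b3: {f}→∅
  live b4: ∅→∅

Conflict graph:
  f: {u}
  u: {f,v}
  v: {u,z}
  z: {v}

N(z) = ["v"]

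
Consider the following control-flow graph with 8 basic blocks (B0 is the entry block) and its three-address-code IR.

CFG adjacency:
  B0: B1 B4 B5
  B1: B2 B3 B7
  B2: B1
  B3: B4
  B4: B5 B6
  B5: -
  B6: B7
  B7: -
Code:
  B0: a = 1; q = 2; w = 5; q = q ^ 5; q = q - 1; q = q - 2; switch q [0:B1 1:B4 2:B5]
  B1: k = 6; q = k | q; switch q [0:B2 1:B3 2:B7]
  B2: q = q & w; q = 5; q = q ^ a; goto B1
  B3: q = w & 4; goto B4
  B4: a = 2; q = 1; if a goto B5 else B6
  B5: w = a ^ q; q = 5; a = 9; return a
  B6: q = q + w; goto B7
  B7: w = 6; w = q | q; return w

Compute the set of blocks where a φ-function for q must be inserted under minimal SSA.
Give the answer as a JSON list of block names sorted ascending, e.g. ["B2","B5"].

Answer: ["B1", "B4", "B5", "B7"]

Derivation:
idom tree: B1←B0 B2←B1 B3←B1 B4←B0 B5←B0 B6←B4 B7←B0
Join-block Dom:
  B1: preds {B0,B2}: {B0} ∩ {B0,B1,B2} = {B0}; idom=B0
  B4: preds {B0,B3}: {B0} ∩ {B0,B1,B3} = {B0}; idom=B0
  B5: preds {B0,B4}: {B0} ∩ {B0,B4} = {B0}; idom=B0
  B7: preds {B1,B6}: {B0,B1} ∩ {B0,B4,B6} = {B0}; idom=B0

DF walk-up:
  B1←B0: walk · to B0
  B1←B2: walk B2→B1 to B0
  B4←B0: walk · to B0
  B4←B3: walk B3→B1 to B0
  B5←B0: walk · to B0
  B5←B4: walk B4 to B0
  B7←B1: walk B1 to B0
  B7←B6: walk B6→B4 to B0
  DF(B0)=∅
  DF(B1)={B1,B4,B7}
  DF(B2)={B1}
  DF(B3)={B4}
  DF(B4)={B5,B7}
  DF(B5)=∅
  DF(B6)={B7}
  DF(B7)=∅

φ for q: defs {B0,B1,B2,B3,B4,B5,B6}
  DF⁺ = {B1,B4,B5,B7}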